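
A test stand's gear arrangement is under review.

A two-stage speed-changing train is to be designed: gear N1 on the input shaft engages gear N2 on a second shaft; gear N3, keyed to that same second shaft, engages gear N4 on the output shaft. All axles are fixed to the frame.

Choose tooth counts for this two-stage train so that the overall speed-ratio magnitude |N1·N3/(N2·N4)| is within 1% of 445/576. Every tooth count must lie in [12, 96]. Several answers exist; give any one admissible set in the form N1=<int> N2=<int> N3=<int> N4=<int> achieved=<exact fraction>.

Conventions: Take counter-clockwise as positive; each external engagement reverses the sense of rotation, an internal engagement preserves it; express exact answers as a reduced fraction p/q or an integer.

N1=15 N2=18 N3=89 N4=96 achieved=445/576

class = fixed-axis compound train [2-stage, 445/576 wanted]
target = 445/576 in lowest terms: an exact hit needs N1·N3 = k·445 and N2·N4 = k·576 for one integer k, every count in [12, 96]; additionally prefer no 1:1 stage (N1 ≠ N2, N3 ≠ N4)
k = 1…2: no 1:1-free in-range split of k·445 and k·576 into factor pairs; take k = 3
k = 3: N1·N3 = 1335 = 15·89, N2·N4 = 1728 = 18·96
achieved = 15·89/(18·96) = 445/576; |achieved − target| = 0 ≤ 89/11520 ✓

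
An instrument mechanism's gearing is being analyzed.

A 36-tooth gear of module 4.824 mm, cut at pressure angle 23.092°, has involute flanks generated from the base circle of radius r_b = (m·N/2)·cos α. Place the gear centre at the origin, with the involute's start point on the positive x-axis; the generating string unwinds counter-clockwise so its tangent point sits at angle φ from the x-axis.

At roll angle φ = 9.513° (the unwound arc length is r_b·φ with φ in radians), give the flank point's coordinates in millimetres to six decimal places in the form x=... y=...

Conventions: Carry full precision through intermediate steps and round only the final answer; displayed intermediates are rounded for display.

x=80.968074 y=0.121528

single-mesh involute tooth geometry (36T wheel at module 4.824)
pitch radius r_p = m·N/2 = 4.824·36/2 = 86.832000
base radius r_b = r_p·cos α = 86.832000·cos 23.092° = 79.874696
roll angle φ = 9.513° = 0.16603317 rad
x = r_b·(cos φ + φ·sin φ) = 80.968074
y = r_b·(sin φ − φ·cos φ) = 0.121528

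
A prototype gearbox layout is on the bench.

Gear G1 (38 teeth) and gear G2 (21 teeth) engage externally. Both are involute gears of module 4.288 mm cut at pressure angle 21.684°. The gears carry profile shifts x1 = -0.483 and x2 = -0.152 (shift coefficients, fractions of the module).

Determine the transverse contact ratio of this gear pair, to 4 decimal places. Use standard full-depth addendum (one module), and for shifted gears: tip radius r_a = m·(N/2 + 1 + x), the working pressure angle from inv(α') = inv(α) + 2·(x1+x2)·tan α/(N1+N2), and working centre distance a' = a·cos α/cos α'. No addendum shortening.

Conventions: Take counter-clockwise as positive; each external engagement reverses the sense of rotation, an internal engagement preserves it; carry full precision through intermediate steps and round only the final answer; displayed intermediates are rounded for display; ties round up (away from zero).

1.7984

single-mesh involute tooth geometry (38T engaging 21T at module 4.288)
base radii: r_b1 = 75.706698, r_b2 = 41.837912
tip radii: r_a1 = 83.688896, r_a2 = 48.660224
inv(α') = inv(21.684°) + 2·(-0.483-0.152)·tan α/(38+21) = 0.01060865  ⇒  α' = 17.91722°
a' = a·cos α / cos α' = 126.4960·cos 21.684°/cos 17.91722° = 123.535855
action lengths: √(r_a1²−r_b1²) = 35.669695, √(r_a2²−r_b2²) = 24.847666
base pitch p_b = π·m·cos α = 12.517874
CR = (35.669695 + 24.847666 − 123.535855·sin 17.91722°)/12.517874 = 1.798426
contact ratio ≈ 1.7984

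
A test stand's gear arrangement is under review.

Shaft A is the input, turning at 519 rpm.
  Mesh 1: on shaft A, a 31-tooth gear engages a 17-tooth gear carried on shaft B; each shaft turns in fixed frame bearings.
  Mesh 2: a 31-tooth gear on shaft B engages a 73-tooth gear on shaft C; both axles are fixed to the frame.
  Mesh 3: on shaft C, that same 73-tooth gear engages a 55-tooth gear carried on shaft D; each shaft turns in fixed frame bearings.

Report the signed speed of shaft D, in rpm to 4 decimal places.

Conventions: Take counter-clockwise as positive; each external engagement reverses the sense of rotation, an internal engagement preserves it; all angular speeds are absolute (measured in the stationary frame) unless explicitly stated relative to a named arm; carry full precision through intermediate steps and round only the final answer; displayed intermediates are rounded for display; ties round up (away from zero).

class = fixed-axis compound train [3 meshes; 3 ratios multiply, 3 sense flips]
mesh 1 [31T→17T]: ω = 519.0000×31/17 = 946.4118 rpm, sense flips to −
mesh 2 [31T→73T]: ω = 946.4118×31/73 = 401.9009 rpm, sense flips to +
mesh 3 [73T→55T]: ω = 401.9009×73/55 = 533.4321 rpm, sense flips to −
signed output speed = -533.4321 rpm

-533.4321 rpm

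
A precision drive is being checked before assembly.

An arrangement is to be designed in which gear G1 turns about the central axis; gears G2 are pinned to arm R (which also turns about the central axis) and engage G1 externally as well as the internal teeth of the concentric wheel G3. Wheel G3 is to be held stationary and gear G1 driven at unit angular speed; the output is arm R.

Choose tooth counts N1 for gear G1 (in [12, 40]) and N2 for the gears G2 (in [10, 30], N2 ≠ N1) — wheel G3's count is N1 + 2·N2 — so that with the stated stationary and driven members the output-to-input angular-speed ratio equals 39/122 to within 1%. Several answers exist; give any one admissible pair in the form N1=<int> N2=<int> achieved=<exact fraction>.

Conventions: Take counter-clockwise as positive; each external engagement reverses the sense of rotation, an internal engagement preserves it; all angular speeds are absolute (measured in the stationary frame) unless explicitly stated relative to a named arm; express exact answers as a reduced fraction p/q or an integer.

design class (target 39/122): planetary set
Willis with ω_ring = 0: ω_arm/ω_sun = N1/(N1+N3); set equal to 39/122  ⇒  N3/N1 = 1/(39/122) − 1 = 83/39
N3 = N1 + 2·N2  ⇒  N2/N1 = (N3/N1 − 1)/2 = (83/39 − 1)/2 = 22/39
smallest multiple with N1 ≥ 12 and N2 ≥ 10: k = 1  ⇒  N1 = 1·39 = 39, N2 = 1·22 = 22 (N1 ≤ 40, N2 ≤ 30, N2 ≠ N1 ✓), N3 = 39 + 2·22 = 83
check: N1/(N1+N3) with N1 = 39, N3 = 83 gives 39/122; |achieved − target| = 0 ≤ 39/12200 ✓

N1=39 N2=22 achieved=39/122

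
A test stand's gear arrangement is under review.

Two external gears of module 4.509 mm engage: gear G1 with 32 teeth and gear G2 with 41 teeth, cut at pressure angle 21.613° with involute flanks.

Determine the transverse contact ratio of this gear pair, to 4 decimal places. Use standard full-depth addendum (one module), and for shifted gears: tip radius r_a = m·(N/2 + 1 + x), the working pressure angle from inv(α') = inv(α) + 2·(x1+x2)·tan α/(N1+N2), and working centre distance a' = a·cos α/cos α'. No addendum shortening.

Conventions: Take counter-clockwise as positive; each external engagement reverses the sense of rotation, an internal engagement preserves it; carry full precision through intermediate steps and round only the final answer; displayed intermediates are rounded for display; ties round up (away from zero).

recognized (one external pair, fixed centres): single-mesh tooth geometry, m = 4.509, N1 = 32, N2 = 41
base radii: r_b1 = 67.071767, r_b2 = 85.935702
tip radii: r_a1 = 76.653000, r_a2 = 96.943500
no profile shift: α' = α, a' = a
action lengths: √(r_a1²−r_b1²) = 37.108765, √(r_a2²−r_b2²) = 44.867553
base pitch p_b = π·m·cos α = 13.169511
CR = (37.108765 + 44.867553 − 164.578500·sin 21.61300°)/13.169511 = 1.621641
contact ratio ≈ 1.6216

1.6216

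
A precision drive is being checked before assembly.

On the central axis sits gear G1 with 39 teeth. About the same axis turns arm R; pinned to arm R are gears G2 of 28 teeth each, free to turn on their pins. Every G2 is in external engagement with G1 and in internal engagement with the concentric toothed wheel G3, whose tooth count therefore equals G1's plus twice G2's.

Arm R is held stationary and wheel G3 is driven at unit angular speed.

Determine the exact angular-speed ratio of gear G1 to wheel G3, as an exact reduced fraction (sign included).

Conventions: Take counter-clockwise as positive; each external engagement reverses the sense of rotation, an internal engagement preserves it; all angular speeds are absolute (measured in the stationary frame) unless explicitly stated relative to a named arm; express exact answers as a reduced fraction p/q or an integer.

recognized (axles ride arm R): planetary set, 39/28/95 teeth
ring teeth: 39 + 2·28 = 95
39(ω_sun−ω_arm) = −95(ω_ring−ω_arm),  ω_arm = 0, ω_ring = 1
ω_sun = 0 − (95/39)(1−0) = -95/39
ω_out/ω_in = -95/39

-95/39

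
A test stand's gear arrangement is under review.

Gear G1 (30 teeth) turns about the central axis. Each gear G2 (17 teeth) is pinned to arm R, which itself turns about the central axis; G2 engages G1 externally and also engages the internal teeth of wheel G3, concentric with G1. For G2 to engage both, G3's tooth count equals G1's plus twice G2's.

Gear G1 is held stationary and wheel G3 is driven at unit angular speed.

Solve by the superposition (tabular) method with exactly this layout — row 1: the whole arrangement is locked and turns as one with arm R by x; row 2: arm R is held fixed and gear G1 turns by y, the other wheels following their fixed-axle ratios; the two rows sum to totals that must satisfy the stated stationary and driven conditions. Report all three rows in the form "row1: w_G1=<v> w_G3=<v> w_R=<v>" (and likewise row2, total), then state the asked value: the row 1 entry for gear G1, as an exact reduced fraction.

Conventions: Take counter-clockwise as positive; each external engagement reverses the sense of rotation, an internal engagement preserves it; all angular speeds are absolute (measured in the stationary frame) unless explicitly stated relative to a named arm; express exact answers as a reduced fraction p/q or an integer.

planetary set (30T centre, 17T on arm, 64T internal) — Willis relation
row 1 (train locked, turned with arm): all members turn x
row 2: sun turns y, ring = −(30/64)·y, arm 0
boundary: total ω_sun = x + y = 0 and total ω_ring = x − (30/64)·y = 1  ⇒  y = -32/47, x = 32/47
row 2 ring = −(30/64)·(-32/47) = 15/47
totals (row 1 + row 2): sun 32/47 + (-32/47) = 0, ring 32/47 + 15/47 = 1, arm 32/47 + 0 = 32/47
asked cell (row1, sun) = 32/47

row1: w_G1=32/47 w_G3=32/47 w_R=32/47
row2: w_G1=-32/47 w_G3=15/47 w_R=0
total: w_G1=0 w_G3=1 w_R=32/47
asked value: 32/47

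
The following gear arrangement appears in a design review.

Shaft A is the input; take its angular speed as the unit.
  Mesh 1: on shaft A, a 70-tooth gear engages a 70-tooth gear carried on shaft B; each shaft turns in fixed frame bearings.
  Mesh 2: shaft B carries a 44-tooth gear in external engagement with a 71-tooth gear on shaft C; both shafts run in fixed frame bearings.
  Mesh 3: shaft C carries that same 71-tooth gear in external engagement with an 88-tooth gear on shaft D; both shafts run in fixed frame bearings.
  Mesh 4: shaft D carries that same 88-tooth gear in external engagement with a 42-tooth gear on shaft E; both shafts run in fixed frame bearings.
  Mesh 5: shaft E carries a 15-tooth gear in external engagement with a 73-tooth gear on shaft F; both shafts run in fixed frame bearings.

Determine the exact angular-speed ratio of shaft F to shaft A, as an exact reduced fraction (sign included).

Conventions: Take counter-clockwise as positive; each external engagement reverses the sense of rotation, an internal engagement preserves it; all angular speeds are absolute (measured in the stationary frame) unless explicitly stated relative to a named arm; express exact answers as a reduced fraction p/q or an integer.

-110/511

class = fixed-axis compound train [5 meshes; 5 ratios multiply, 5 sense flips]
mesh 1 [70T→70T]: running ratio 1, sense −
mesh 2 [44T→71T]: running ratio 44/71, sense +
mesh 3 [71T→88T]: running ratio 1/2, sense −
mesh 4 [88T→42T]: running ratio 22/21, sense +
mesh 5 [15T→73T]: running ratio 110/511, sense −
ω_out/ω_in = -110/511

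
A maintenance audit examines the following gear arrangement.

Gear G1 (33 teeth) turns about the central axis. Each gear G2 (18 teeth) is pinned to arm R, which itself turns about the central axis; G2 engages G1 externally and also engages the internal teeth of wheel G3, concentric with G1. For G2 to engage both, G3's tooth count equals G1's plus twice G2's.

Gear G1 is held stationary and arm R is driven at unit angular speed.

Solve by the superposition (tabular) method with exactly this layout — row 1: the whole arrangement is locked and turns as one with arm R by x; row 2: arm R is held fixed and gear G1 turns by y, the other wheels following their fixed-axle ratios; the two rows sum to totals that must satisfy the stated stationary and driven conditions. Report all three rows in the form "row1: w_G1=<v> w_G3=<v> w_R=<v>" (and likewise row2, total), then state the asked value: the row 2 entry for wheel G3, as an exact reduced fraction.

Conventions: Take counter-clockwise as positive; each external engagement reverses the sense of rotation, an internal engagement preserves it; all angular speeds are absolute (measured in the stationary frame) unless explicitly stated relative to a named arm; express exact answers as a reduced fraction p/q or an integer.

row1: w_G1=1 w_G3=1 w_R=1
row2: w_G1=-1 w_G3=11/23 w_R=0
total: w_G1=0 w_G3=34/23 w_R=1
asked value: 11/23

topology: planetary set — G1 33T / G2 18T / G3 69T, arm = carrier (Willis)
row 1 (train locked, turned with arm): all members turn x
row 2: sun turns y, ring = −(33/69)·y, arm 0
boundary: total ω_sun = x + y = 0 and total ω_arm = x = 1  ⇒  y = -1, x = 1
row 2 ring = −(33/69)·(-1) = 11/23
totals (row 1 + row 2): sun 1 + (-1) = 0, ring 1 + 11/23 = 34/23, arm 1 + 0 = 1
asked cell (row2, ring) = 11/23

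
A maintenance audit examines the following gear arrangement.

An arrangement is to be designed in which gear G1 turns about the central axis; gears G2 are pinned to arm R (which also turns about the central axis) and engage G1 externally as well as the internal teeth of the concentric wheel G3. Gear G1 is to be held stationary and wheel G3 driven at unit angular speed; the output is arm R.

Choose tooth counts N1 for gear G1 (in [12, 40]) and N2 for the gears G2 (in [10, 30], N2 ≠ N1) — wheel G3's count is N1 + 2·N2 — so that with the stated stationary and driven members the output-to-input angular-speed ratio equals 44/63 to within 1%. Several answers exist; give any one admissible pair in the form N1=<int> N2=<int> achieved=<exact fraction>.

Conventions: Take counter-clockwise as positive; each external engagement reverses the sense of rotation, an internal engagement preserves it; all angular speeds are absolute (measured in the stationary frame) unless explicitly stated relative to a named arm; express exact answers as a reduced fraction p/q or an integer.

class = planetary set [ratio 44/63 wanted; Willis about the carrier]
Willis with ω_sun = 0: ω_arm/ω_ring = N3/(N1+N3); set equal to 44/63  ⇒  N3/N1 = (44/63)/(1 − 44/63) = 44/19
N3 = N1 + 2·N2  ⇒  N2/N1 = (N3/N1 − 1)/2 = (44/19 − 1)/2 = 25/38
smallest multiple with N1 ≥ 12 and N2 ≥ 10: k = 1  ⇒  N1 = 1·38 = 38, N2 = 1·25 = 25 (N1 ≤ 40, N2 ≤ 30, N2 ≠ N1 ✓), N3 = 38 + 2·25 = 88
check: N3/(N1+N3) with N1 = 38, N3 = 88 gives 44/63; |achieved − target| = 0 ≤ 11/1575 ✓

N1=38 N2=25 achieved=44/63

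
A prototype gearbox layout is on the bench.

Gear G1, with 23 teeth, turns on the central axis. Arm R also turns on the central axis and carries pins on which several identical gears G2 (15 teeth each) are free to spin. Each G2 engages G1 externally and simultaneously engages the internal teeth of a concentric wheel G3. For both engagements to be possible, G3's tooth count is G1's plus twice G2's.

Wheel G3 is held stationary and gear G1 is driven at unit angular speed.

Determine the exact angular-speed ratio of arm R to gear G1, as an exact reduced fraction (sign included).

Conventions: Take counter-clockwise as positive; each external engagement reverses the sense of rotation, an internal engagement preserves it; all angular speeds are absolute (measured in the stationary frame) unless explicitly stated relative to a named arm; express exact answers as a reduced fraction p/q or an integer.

topology: planetary set — G1 23T / G2 15T / G3 53T, arm = carrier (Willis)
ring teeth: 23 + 2·15 = 53
23(ω_sun−ω_arm) = −53(ω_ring−ω_arm),  ω_ring = 0, ω_sun = 1
23(1−ω_arm) = −53(0−ω_arm)  ⇒  76·ω_arm = 23  ⇒  ω_arm = 23/76
ω_out/ω_in = 23/76

23/76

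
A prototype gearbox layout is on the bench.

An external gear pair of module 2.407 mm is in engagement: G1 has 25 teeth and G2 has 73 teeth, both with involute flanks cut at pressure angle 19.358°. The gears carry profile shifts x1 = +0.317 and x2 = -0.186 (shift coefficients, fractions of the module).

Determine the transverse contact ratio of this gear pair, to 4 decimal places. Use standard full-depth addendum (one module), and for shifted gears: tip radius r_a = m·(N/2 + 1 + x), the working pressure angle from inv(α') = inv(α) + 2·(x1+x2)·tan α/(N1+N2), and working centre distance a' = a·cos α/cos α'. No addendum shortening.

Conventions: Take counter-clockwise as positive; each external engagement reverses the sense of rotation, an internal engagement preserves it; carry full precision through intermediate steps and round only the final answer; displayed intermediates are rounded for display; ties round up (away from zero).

topology: single-mesh involute geometry — m = 2.407, 25T/73T pair
base radii: r_b1 = 28.386530, r_b2 = 82.888668
tip radii: r_a1 = 33.257519, r_a2 = 89.814798
inv(α') = inv(19.358°) + 2·(+0.317-0.186)·tan α/(25+73) = 0.01441030  ⇒  α' = 19.78378°
a' = a·cos α / cos α' = 117.9430·cos 19.358°/cos 19.78378° = 118.255006
action lengths: √(r_a1²−r_b1²) = 17.328228, √(r_a2²−r_b2²) = 34.585643
base pitch p_b = π·m·cos α = 7.134313
CR = (17.328228 + 34.585643 − 118.255006·sin 19.78378°)/7.134313 = 1.666302
contact ratio ≈ 1.6663

1.6663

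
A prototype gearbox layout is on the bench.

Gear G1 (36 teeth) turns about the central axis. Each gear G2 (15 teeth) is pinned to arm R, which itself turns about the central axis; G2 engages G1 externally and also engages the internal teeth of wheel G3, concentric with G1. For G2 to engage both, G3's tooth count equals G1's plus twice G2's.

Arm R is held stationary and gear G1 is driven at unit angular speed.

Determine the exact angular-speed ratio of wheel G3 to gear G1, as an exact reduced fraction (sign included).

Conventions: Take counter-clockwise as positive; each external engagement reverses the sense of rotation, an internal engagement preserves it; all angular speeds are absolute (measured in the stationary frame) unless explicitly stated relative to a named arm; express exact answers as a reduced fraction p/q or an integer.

class = planetary set [G3 = 36+2·15 = 66; Willis about the carrier]
ring teeth: 36 + 2·15 = 66
36(ω_sun−ω_arm) = −66(ω_ring−ω_arm),  ω_arm = 0, ω_sun = 1
ω_ring = 0 − (36/66)(1−0) = -6/11
ω_out/ω_in = -6/11

-6/11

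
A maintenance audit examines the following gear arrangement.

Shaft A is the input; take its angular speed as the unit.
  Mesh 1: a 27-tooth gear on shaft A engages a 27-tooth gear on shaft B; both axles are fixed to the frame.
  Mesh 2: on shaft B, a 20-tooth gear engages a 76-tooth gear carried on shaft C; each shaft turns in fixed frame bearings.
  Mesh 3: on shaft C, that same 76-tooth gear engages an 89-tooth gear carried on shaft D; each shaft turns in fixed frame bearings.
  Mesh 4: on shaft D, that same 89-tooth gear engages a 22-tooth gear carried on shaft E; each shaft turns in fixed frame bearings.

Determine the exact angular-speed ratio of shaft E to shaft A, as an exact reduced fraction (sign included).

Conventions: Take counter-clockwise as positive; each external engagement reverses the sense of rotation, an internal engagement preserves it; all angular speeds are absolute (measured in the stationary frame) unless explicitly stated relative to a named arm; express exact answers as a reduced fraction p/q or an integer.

10/11

class = fixed-axis compound train [4 meshes; 4 ratios multiply, 4 sense flips]
mesh 1 [27T→27T]: running ratio 1, sense −
mesh 2 [20T→76T]: running ratio 5/19, sense +
mesh 3 [76T→89T]: running ratio 20/89, sense −
mesh 4 [89T→22T]: running ratio 10/11, sense +
ω_out/ω_in = 10/11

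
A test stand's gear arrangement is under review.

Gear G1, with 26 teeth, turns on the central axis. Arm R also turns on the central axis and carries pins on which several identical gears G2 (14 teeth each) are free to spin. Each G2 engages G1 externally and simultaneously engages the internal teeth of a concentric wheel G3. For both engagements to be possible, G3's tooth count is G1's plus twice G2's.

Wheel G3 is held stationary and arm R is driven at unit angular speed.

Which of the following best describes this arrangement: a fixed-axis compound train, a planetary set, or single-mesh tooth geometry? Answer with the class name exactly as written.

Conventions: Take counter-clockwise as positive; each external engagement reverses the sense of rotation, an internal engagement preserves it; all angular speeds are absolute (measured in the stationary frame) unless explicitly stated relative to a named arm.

planetary set (26T centre, 14T on arm, 54T internal) — Willis relation
classification: planetary set

planetary set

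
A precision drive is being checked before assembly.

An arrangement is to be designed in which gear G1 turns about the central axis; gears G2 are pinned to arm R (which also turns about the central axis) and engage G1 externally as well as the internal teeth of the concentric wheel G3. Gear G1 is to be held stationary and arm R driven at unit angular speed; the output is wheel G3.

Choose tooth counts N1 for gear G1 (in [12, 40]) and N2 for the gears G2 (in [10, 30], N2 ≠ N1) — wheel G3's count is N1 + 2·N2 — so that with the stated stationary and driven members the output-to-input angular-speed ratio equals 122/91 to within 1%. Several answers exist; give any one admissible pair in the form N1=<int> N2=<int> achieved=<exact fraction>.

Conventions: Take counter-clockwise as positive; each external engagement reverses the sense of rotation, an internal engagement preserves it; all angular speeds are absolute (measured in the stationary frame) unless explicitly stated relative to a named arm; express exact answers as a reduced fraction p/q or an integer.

planetary set to be sized for 122/91 (Willis relation)
Willis with ω_sun = 0: ω_ring/ω_arm = (N1+N3)/N3; set equal to 122/91  ⇒  N3/N1 = 1/(122/91 − 1) = 91/31
N3 = N1 + 2·N2  ⇒  N2/N1 = (N3/N1 − 1)/2 = (91/31 − 1)/2 = 30/31
smallest multiple with N1 ≥ 12 and N2 ≥ 10: k = 1  ⇒  N1 = 1·31 = 31, N2 = 1·30 = 30 (N1 ≤ 40, N2 ≤ 30, N2 ≠ N1 ✓), N3 = 31 + 2·30 = 91
check: (N1+N3)/N3 with N1 = 31, N3 = 91 gives 122/91; |achieved − target| = 0 ≤ 61/4550 ✓

N1=31 N2=30 achieved=122/91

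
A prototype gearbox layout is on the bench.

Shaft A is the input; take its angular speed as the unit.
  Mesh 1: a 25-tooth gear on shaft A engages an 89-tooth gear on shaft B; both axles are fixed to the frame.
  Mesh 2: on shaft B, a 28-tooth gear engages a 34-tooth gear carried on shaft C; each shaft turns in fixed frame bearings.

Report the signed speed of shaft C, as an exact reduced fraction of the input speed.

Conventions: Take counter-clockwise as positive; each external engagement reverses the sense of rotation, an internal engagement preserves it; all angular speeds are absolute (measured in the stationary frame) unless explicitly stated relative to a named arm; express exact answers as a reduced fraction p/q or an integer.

350/1513

2-mesh fixed-axis compound train (all bearings frame-fixed)
mesh 1 [25T→89T]: |ω|/ω_in = 1×25/89 = 25/89, sense flips to −
mesh 2 [28T→34T]: |ω|/ω_in = (25/89)×28/34 = 350/1513, sense flips to +
signed output speed (× input speed) = 350/1513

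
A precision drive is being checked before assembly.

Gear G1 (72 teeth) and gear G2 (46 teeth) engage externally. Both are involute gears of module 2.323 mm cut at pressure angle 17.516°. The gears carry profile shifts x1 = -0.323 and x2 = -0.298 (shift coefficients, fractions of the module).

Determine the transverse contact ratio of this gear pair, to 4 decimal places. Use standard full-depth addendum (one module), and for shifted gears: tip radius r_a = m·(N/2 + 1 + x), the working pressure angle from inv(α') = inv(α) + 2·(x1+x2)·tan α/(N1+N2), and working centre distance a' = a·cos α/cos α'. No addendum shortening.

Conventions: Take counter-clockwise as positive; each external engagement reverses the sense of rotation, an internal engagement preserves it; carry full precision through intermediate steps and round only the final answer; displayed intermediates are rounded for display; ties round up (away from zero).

class = single-mesh tooth geometry [involute pair 72T × 46T, m = 2.323]
base radii: r_b1 = 79.750416, r_b2 = 50.951654
tip radii: r_a1 = 85.200671, r_a2 = 55.059746
inv(α') = inv(17.516°) + 2·(-0.323-0.298)·tan α/(72+46) = 0.00657207  ⇒  α' = 15.32934°
a' = a·cos α / cos α' = 137.0570·cos 17.516°/cos 15.32934° = 135.523712
action lengths: √(r_a1²−r_b1²) = 29.983755, √(r_a2²−r_b2²) = 20.868746
base pitch p_b = π·m·cos α = 6.959537
CR = (29.983755 + 20.868746 − 135.523712·sin 15.32934°)/6.959537 = 2.158837
contact ratio ≈ 2.1588

2.1588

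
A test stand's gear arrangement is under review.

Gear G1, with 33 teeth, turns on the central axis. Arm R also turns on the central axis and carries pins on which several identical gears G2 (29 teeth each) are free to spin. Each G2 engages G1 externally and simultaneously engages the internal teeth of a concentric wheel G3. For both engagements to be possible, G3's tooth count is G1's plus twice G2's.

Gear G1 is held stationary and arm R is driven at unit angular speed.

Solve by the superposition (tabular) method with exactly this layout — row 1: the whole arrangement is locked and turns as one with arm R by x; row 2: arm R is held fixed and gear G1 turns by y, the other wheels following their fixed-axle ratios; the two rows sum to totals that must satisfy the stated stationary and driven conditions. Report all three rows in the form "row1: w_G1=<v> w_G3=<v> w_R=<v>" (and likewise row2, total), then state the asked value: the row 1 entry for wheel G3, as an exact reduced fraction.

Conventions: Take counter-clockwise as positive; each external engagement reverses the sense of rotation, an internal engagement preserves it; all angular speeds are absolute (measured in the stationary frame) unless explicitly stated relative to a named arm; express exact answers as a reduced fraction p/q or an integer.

row1: w_G1=1 w_G3=1 w_R=1
row2: w_G1=-1 w_G3=33/91 w_R=0
total: w_G1=0 w_G3=124/91 w_R=1
asked value: 1

planetary set (33T centre, 29T on arm, 91T internal) — Willis relation
row 1: whole set turns with the arm by x
row 2 (arm held, sun turns y): ω_ring = −(33/91)·y, ω_arm = 0
boundary: total ω_sun = x + y = 0 and total ω_arm = x = 1  ⇒  y = -1, x = 1
row 2 ring = −(33/91)·(-1) = 33/91
totals (row 1 + row 2): sun 1 + (-1) = 0, ring 1 + 33/91 = 124/91, arm 1 + 0 = 1
asked cell (row1, ring) = 1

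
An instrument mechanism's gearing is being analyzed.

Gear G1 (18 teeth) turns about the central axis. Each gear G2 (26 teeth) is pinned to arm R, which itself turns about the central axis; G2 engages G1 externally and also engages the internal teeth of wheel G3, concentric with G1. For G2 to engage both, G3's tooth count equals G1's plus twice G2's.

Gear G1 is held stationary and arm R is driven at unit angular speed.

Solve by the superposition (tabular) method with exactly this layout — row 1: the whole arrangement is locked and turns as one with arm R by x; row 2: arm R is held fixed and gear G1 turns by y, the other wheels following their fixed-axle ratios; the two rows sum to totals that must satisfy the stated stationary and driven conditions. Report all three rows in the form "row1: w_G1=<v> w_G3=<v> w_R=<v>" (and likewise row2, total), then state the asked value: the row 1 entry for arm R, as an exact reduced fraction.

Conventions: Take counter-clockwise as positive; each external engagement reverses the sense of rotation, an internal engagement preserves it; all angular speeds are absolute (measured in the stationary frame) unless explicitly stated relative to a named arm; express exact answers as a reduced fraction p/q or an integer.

row1: w_G1=1 w_G3=1 w_R=1
row2: w_G1=-1 w_G3=9/35 w_R=0
total: w_G1=0 w_G3=44/35 w_R=1
asked value: 1

planetary set (18T centre, 26T on arm, 70T internal) — Willis relation
row 1 (train locked, turned with arm): all members turn x
row 2: sun turns y, ring = −(18/70)·y, arm 0
boundary: total ω_sun = x + y = 0 and total ω_arm = x = 1  ⇒  y = -1, x = 1
row 2 ring = −(18/70)·(-1) = 9/35
totals (row 1 + row 2): sun 1 + (-1) = 0, ring 1 + 9/35 = 44/35, arm 1 + 0 = 1
asked cell (row1, arm) = 1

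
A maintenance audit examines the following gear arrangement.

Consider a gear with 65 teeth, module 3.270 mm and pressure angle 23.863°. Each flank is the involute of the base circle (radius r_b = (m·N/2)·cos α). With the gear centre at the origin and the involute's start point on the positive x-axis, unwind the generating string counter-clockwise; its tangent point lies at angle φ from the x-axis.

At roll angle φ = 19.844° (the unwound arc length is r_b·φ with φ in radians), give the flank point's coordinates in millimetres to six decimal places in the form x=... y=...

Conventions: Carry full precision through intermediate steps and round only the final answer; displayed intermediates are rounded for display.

x=102.845629 y=1.329848

topology: single-mesh involute geometry — m = 3.270, N = 65
pitch radius r_p = m·N/2 = 3.270·65/2 = 106.275000
base radius r_b = r_p·cos α = 106.275000·cos 23.863° = 97.190123
roll angle φ = 19.844° = 0.34634314 rad
x = r_b·(cos φ + φ·sin φ) = 102.845629
y = r_b·(sin φ − φ·cos φ) = 1.329848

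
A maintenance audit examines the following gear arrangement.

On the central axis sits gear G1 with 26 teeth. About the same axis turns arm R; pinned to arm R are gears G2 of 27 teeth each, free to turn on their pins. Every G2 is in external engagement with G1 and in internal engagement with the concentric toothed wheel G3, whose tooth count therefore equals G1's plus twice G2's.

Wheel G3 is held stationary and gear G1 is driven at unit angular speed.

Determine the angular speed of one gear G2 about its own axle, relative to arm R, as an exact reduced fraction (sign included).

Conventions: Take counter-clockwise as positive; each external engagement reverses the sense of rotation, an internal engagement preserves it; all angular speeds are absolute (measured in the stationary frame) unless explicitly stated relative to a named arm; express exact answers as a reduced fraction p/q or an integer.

-1040/1431

class = planetary set [G3 = 26+2·27 = 80; Willis about the carrier]
ring teeth: 26 + 2·27 = 80
26(ω_sun−ω_arm) = −80(ω_ring−ω_arm),  ω_ring = 0, ω_sun = 1
26(1−ω_arm) = −80(0−ω_arm)  ⇒  106·ω_arm = 26  ⇒  ω_arm = 13/53
sun–planet mesh: 26·(1−13/53) = −27·(ω_p−ω_arm)  ⇒  ω_p−ω_arm = -1040/1431
exact speed ratio = -1040/1431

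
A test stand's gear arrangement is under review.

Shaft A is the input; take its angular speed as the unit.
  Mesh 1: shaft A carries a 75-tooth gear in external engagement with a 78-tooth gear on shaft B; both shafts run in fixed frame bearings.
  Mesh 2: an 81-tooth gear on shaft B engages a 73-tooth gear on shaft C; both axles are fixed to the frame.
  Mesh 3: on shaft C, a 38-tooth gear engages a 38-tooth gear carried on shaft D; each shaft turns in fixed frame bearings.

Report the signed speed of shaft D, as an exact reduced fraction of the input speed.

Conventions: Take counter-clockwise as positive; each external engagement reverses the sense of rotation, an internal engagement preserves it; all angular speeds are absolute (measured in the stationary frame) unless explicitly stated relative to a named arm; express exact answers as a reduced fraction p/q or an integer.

3-mesh fixed-axis compound train (all bearings frame-fixed)
mesh 1 [75T→78T]: |ω|/ω_in = 1×75/78 = 25/26, sense flips to −
mesh 2 [81T→73T]: |ω|/ω_in = (25/26)×81/73 = 2025/1898, sense flips to +
mesh 3 [38T→38T]: |ω|/ω_in = (2025/1898)×38/38 = 2025/1898, sense flips to −
signed output speed (× input speed) = -2025/1898

-2025/1898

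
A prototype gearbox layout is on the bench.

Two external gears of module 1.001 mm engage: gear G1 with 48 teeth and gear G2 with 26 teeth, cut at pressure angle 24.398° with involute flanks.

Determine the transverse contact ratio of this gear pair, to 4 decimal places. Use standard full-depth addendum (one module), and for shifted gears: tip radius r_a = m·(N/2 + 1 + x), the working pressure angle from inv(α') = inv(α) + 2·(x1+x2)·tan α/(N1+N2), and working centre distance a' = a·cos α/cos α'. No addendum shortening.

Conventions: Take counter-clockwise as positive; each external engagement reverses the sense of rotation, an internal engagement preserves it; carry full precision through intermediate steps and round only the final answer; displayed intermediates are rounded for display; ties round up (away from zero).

recognized (one external pair, fixed centres): single-mesh tooth geometry, m = 1.001, N1 = 48, N2 = 26
base radii: r_b1 = 21.878611, r_b2 = 11.850914
tip radii: r_a1 = 25.025000, r_a2 = 14.014000
no profile shift: α' = α, a' = a
action lengths: √(r_a1²−r_b1²) = 12.148128, √(r_a2²−r_b2²) = 7.479842
base pitch p_b = π·m·cos α = 2.863903
CR = (12.148128 + 7.479842 − 37.037000·sin 24.39800°)/2.863903 = 1.511573
contact ratio ≈ 1.5116

1.5116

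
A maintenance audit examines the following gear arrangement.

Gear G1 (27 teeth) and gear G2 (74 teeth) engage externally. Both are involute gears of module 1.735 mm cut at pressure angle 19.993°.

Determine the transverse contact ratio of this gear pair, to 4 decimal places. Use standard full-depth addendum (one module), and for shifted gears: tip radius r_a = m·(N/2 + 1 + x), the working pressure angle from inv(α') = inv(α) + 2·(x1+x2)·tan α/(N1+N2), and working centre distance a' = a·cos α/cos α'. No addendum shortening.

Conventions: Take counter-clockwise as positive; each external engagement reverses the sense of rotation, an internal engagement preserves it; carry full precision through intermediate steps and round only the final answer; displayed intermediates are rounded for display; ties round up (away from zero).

1.7229

class = single-mesh tooth geometry [involute pair 27T × 74T, m = 1.735]
base radii: r_b1 = 22.010929, r_b2 = 60.326250
tip radii: r_a1 = 25.157500, r_a2 = 65.930000
no profile shift: α' = α, a' = a
action lengths: √(r_a1²−r_b1²) = 12.182726, √(r_a2²−r_b2²) = 26.599032
base pitch p_b = π·m·cos α = 5.122176
CR = (12.182726 + 26.599032 − 87.617500·sin 19.99300°)/5.122176 = 1.722875
contact ratio ≈ 1.7229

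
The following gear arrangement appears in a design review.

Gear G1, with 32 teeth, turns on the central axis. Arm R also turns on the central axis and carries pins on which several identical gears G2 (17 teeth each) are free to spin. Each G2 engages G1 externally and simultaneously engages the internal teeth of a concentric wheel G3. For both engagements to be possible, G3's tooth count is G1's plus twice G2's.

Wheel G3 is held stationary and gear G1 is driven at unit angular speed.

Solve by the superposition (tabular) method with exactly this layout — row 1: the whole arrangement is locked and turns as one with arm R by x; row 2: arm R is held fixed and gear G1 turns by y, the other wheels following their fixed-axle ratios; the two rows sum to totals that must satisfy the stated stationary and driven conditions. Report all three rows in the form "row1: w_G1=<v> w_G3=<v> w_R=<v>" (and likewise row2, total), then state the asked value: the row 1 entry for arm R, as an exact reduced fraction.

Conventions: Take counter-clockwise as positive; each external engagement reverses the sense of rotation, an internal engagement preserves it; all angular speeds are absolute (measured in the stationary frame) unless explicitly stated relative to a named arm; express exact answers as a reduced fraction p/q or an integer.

class = planetary set [G3 = 32+2·17 = 66; Willis about the carrier]
row 1: whole set turns with the arm by x
row 2 (arm held, sun turns y): ω_ring = −(32/66)·y, ω_arm = 0
boundary: total ω_ring = x − (32/66)·y = 0 and total ω_sun = x + y = 1  ⇒  y = 33/49, x = 16/49
row 2 ring = −(32/66)·33/49 = -16/49
totals (row 1 + row 2): sun 16/49 + 33/49 = 1, ring 16/49 + (-16/49) = 0, arm 16/49 + 0 = 16/49
asked cell (row1, arm) = 16/49

row1: w_G1=16/49 w_G3=16/49 w_R=16/49
row2: w_G1=33/49 w_G3=-16/49 w_R=0
total: w_G1=1 w_G3=0 w_R=16/49
asked value: 16/49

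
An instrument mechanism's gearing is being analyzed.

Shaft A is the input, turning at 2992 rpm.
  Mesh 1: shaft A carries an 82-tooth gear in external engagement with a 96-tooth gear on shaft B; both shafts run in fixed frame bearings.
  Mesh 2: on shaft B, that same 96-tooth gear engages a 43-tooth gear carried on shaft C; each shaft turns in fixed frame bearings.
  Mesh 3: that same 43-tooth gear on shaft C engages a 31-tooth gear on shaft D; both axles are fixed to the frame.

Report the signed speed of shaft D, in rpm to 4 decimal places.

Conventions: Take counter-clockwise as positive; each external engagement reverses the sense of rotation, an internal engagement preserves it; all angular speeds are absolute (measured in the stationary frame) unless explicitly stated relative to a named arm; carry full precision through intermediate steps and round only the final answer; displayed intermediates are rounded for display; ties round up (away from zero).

-7914.3226 rpm

topology: fixed-axis compound train — 3 meshes, A→D
mesh 1 [82T→96T]: ω = 2992.0000×82/96 = 2555.6667 rpm, sense flips to −
mesh 2 [96T→43T]: ω = 2555.6667×96/43 = 5705.6744 rpm, sense flips to +
mesh 3 [43T→31T]: ω = 5705.6744×43/31 = 7914.3226 rpm, sense flips to −
signed output speed = -7914.3226 rpm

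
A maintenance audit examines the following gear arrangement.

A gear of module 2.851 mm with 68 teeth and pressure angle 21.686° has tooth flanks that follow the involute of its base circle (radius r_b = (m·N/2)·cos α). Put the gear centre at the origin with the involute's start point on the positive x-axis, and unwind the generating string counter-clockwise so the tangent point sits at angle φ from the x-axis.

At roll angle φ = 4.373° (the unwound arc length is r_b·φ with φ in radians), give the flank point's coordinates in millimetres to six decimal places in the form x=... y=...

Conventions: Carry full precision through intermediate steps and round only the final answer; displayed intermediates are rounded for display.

topology: single-mesh involute geometry — m = 2.851, N = 68
pitch radius r_p = m·N/2 = 2.851·68/2 = 96.934000
base radius r_b = r_p·cos α = 96.934000·cos 21.686° = 90.073292
roll angle φ = 4.373° = 0.07632325 rad
x = r_b·(cos φ + φ·sin φ) = 90.335259
y = r_b·(sin φ − φ·cos φ) = 0.013341

x=90.335259 y=0.013341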